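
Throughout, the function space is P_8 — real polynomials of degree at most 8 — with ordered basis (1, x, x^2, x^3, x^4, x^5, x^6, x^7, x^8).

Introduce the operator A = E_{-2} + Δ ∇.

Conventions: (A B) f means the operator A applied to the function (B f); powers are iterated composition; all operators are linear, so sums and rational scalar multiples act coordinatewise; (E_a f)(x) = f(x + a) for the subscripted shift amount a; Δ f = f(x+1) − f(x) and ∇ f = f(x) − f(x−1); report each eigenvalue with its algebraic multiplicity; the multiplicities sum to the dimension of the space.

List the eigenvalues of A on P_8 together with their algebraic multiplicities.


image of 1: 1
image of x: x - 2
image of x^2: x^2 - 4x + 6
image of x^3: x^3 - 6x^2 + 18x - 8
image of x^4: x^4 - 8x^3 + 36x^2 - 32x + 18
image of x^5: x^5 - 10x^4 + 60x^3 - 80x^2 + 90x - 32
image of x^6: x^6 - 12x^5 + 90x^4 - 160x^3 + 270x^2 - 192x + 66
image of x^7: x^7 - 14x^6 + 126x^5 - 280x^4 + 630x^3 - 672x^2 + 462x - 128
image of x^8: x^8 - 16x^7 + 168x^6 - 448x^5 + 1260x^4 - 1792x^3 + 1848x^2 - 1024x + 258
the matrix is upper triangular; its diagonal is (1, 1, 1, 1, 1, 1, 1, 1, 1)
for a triangular matrix the eigenvalues are the diagonal entries, with algebraic multiplicity their repetition count

λ = 1 (multiplicity 9)


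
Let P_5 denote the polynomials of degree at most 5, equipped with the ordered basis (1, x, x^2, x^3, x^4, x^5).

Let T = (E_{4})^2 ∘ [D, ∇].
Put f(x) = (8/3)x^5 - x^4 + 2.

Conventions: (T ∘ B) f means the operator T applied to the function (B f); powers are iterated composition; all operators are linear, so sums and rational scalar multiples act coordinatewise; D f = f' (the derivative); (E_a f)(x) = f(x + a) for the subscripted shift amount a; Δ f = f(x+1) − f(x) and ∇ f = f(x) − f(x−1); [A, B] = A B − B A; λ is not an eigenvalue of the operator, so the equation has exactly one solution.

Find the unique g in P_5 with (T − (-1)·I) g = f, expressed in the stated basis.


g(x) = (8/3)x^5 - x^4 + 2

write g with unknown coordinates in the stated basis and equate coefficients in (T − (-1)·I) g = f
solving from the highest basis element down gives g = (8/3)x^5 - x^4 + 2
check: T g = 0
so T g − (-1)·g = (8/3)x^5 - x^4 + 2 = f ✓


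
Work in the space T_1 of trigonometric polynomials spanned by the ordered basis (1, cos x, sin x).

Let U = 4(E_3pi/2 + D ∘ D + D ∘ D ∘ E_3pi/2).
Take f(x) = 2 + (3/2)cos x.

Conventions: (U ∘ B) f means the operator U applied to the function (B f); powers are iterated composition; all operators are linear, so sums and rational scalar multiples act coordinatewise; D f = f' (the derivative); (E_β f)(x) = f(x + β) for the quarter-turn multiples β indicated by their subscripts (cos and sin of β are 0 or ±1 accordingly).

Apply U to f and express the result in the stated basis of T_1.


the result is g(x) = 8 - 6cos x

E_3pi/2 f = 2 + (3/2)sin x
D f = -(3/2)sin x
D D f = -(3/2)cos x
E_3pi/2 f = 2 + (3/2)sin x
D E_3pi/2 f = (3/2)cos x
D D E_3pi/2 f = -(3/2)sin x
(E_3pi/2 + D ∘ D + D ∘ D ∘ E_3pi/2) f = 2 - (3/2)cos x
(4(E_3pi/2 + D ∘ D + D ∘ D ∘ E_3pi/2)) f = 8 - 6cos x


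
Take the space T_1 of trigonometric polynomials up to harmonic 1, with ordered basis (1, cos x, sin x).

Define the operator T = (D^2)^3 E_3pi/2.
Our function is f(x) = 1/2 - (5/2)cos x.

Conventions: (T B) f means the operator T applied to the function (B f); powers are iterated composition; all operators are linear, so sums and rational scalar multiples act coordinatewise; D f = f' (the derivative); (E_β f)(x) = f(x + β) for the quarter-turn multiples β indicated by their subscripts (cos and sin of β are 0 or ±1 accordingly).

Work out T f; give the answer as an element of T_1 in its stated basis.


the image equals g(x) = (5/2)sin x

E_3pi/2 f = 1/2 - (5/2)sin x
D E_3pi/2 f = -(5/2)cos x
D D E_3pi/2 f = (5/2)sin x
D D^2 E_3pi/2 f = (5/2)cos x
D D D^2 E_3pi/2 f = -(5/2)sin x
D D^2 D^2 E_3pi/2 f = -(5/2)cos x
D D D^2 D^2 E_3pi/2 f = (5/2)sin x


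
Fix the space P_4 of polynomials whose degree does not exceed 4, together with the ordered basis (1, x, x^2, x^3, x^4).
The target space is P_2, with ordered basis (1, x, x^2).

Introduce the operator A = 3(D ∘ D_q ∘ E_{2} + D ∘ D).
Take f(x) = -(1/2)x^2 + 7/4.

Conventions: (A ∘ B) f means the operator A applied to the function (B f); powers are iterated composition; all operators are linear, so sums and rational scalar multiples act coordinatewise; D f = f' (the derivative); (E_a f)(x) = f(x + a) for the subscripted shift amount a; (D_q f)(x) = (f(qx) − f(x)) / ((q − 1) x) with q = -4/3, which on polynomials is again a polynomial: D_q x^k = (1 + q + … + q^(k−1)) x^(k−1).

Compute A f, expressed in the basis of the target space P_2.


E_{2} f = -(1/2)x^2 - 2x - 1/4
D_q E_{2} f = (1/6)x - 2
D D_q E_{2} f = 1/6
D f = -x
D D f = -1
(D ∘ D_q ∘ E_{2} + D ∘ D) f = -5/6
(3(D ∘ D_q ∘ E_{2} + D ∘ D)) f = -5/2

the result is g(x) = -5/2


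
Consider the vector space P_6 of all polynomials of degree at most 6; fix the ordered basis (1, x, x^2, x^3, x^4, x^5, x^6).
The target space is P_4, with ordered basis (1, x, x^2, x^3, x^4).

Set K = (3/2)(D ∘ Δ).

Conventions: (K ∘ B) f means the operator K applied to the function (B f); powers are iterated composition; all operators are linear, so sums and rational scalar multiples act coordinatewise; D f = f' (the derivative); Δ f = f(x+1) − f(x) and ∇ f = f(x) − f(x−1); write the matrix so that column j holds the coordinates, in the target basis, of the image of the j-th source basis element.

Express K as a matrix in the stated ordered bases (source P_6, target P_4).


image of 1: 0
image of x: 0
image of x^2: 3
image of x^3: 9x + 9/2
image of x^4: 18x^2 + 18x + 6
image of x^5: 30x^3 + 45x^2 + 30x + 15/2
image of x^6: 45x^4 + 90x^3 + 90x^2 + 45x + 9
each image's coordinates form column j of the matrix

the matrix is [[0, 0, 3, 9/2, 6, 15/2, 9]; [0, 0, 0, 9, 18, 30, 45]; [0, 0, 0, 0, 18, 45, 90]; [0, 0, 0, 0, 0, 30, 90]; [0, 0, 0, 0, 0, 0, 45]] (rows listed top to bottom)


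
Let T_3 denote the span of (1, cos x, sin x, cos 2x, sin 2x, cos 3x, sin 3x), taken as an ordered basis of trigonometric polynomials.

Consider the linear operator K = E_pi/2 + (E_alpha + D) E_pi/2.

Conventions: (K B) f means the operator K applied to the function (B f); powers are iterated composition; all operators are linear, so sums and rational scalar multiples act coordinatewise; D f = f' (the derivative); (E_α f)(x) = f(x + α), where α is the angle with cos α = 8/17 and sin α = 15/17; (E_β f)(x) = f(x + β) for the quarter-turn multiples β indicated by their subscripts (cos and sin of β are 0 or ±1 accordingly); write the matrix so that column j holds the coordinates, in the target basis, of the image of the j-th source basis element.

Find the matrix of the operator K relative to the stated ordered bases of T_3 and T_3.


image of 1: 2
image of cos x: -(32/17)cos x - (25/17)sin x
image of sin x: (25/17)cos x - (32/17)sin x
image of cos 2x: -(128/289)cos 2x + (818/289)sin 2x
image of sin 2x: -(818/289)cos 2x - (128/289)sin 2x
image of cos 3x: (14244/4913)cos 3x + (25/4913)sin 3x
image of sin 3x: -(25/4913)cos 3x + (14244/4913)sin 3x
each image's coordinates form column j of the matrix

the matrix is [[2, 0, 0, 0, 0, 0, 0]; [0, -32/17, 25/17, 0, 0, 0, 0]; [0, -25/17, -32/17, 0, 0, 0, 0]; [0, 0, 0, -128/289, -818/289, 0, 0]; [0, 0, 0, 818/289, -128/289, 0, 0]; [0, 0, 0, 0, 0, 14244/4913, -25/4913]; [0, 0, 0, 0, 0, 25/4913, 14244/4913]] (rows listed top to bottom)


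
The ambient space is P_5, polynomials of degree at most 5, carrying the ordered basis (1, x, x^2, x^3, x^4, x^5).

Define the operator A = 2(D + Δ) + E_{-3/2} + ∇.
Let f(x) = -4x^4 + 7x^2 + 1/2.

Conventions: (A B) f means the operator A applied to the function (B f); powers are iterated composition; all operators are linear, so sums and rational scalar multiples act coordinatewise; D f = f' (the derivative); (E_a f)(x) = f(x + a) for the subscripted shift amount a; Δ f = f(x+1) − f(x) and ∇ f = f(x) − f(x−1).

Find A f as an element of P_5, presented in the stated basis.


the result is g(x) = -4x^4 - 56x^3 - 71x^2 + 55x - 1

D f = -16x^3 + 14x
Δ f = -16x^3 - 24x^2 - 2x + 3
(D + Δ) f = -32x^3 - 24x^2 + 12x + 3
(2(D + Δ)) f = -64x^3 - 48x^2 + 24x + 6
E_{-3/2} f = -4x^4 + 24x^3 - 47x^2 + 33x - 4
∇ f = -16x^3 + 24x^2 - 2x - 3
(2(D + Δ) + E_{-3/2} + ∇) f = -4x^4 - 56x^3 - 71x^2 + 55x - 1


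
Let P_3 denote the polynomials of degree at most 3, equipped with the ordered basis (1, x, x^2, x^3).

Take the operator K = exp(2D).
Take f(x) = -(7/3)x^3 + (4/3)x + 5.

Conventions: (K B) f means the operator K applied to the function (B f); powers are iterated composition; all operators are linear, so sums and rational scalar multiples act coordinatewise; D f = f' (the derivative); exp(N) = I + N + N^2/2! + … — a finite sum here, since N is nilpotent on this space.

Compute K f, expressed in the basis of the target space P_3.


order-1 term: -14x^2 + 8/3
order-2 term: -28x
order-3 term: -56/3
the series for exp(2D) f terminates at order 3
exp(2D) f = -(7/3)x^3 - 14x^2 - (80/3)x - 11

g(x) = -(7/3)x^3 - 14x^2 - (80/3)x - 11


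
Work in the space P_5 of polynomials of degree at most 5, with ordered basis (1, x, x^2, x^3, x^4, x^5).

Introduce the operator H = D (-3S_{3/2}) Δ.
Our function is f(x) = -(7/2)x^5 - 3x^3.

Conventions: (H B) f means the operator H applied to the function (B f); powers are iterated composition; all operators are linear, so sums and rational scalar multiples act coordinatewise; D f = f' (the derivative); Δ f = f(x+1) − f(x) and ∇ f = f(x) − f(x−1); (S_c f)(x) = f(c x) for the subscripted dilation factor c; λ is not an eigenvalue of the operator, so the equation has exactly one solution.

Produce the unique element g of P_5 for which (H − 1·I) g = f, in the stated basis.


the result is g(x) = (7/2)x^5 - (8481/8)x^3 - (8505/8)x^2 + (679401/16)x + 380817/16

write g with unknown coordinates in the stated basis and equate coefficients in (H − 1·I) g = f
solving from the highest basis element down gives g = (7/2)x^5 - (8481/8)x^3 - (8505/8)x^2 + (679401/16)x + 380817/16
check: H g = -(8505/8)x^3 - (8505/8)x^2 + (679401/16)x + 380817/16
so H g − 1·g = -(7/2)x^5 - 3x^3 = f ✓


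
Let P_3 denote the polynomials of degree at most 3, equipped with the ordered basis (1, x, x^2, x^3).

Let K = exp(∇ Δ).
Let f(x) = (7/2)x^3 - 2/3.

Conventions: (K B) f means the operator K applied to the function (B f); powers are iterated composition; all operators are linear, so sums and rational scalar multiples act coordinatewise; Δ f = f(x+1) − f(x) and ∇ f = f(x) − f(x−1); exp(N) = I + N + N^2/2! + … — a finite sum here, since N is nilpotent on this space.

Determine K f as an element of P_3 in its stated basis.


order-1 term: 21x
the series for exp(∇ Δ) f terminates at order 1
exp(∇ Δ) f = (7/2)x^3 + 21x - 2/3

the result is g(x) = (7/2)x^3 + 21x - 2/3


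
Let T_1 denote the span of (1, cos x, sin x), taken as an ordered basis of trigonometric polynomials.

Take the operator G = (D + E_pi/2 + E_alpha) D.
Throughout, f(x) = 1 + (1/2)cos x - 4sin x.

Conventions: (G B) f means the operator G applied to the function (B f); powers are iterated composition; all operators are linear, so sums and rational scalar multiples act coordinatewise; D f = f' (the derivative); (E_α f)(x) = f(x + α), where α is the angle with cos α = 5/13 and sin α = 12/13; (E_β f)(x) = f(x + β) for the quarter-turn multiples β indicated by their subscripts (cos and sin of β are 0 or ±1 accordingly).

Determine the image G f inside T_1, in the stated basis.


D f = -4cos x - (1/2)sin x
D D f = -(1/2)cos x + 4sin x
E_pi/2 D f = -(1/2)cos x + 4sin x
E_alpha D f = -2cos x + (7/2)sin x
(D + E_pi/2 + E_alpha) D f = -3cos x + (23/2)sin x

the result is g(x) = -3cos x + (23/2)sin x


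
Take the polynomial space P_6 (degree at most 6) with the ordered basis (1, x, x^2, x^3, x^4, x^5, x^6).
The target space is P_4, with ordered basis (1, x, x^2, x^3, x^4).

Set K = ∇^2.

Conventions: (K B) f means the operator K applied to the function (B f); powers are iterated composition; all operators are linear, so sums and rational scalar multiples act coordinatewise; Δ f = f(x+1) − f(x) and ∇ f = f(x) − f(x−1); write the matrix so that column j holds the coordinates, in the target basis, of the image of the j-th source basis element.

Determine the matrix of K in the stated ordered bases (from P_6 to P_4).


the matrix is [[0, 0, 2, -6, 14, -30, 62]; [0, 0, 0, 6, -24, 70, -180]; [0, 0, 0, 0, 12, -60, 210]; [0, 0, 0, 0, 0, 20, -120]; [0, 0, 0, 0, 0, 0, 30]] (rows listed top to bottom)

image of 1: 0
image of x: 0
image of x^2: 2
image of x^3: 6x - 6
image of x^4: 12x^2 - 24x + 14
image of x^5: 20x^3 - 60x^2 + 70x - 30
image of x^6: 30x^4 - 120x^3 + 210x^2 - 180x + 62
each image's coordinates form column j of the matrix


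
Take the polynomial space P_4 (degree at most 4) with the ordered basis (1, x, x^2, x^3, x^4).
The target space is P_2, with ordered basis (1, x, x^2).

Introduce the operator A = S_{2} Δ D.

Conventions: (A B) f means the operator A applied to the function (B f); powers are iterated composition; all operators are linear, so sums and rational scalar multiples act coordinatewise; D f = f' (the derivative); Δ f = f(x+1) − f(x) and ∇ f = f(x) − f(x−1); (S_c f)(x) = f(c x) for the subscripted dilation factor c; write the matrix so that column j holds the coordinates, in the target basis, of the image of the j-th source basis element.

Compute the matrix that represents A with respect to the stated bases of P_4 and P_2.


the matrix is [[0, 0, 2, 3, 4]; [0, 0, 0, 12, 24]; [0, 0, 0, 0, 48]] (rows listed top to bottom)

image of 1: 0
image of x: 0
image of x^2: 2
image of x^3: 12x + 3
image of x^4: 48x^2 + 24x + 4
each image's coordinates form column j of the matrix


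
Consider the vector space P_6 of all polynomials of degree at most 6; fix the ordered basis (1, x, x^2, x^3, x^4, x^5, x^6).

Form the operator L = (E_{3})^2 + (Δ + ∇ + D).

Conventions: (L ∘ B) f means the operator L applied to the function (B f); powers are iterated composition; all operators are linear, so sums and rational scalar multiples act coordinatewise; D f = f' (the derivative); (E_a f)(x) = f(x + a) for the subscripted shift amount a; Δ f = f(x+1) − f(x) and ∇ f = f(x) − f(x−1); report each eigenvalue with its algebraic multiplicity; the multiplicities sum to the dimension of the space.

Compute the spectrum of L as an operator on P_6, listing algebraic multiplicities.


image of 1: 1
image of x: x + 9
image of x^2: x^2 + 18x + 36
image of x^3: x^3 + 27x^2 + 108x + 218
image of x^4: x^4 + 36x^3 + 216x^2 + 872x + 1296
image of x^5: x^5 + 45x^4 + 360x^3 + 2180x^2 + 6480x + 7778
image of x^6: x^6 + 54x^5 + 540x^4 + 4360x^3 + 19440x^2 + 46668x + 46656
the matrix is upper triangular; its diagonal is (1, 1, 1, 1, 1, 1, 1)
for a triangular matrix the eigenvalues are the diagonal entries, with algebraic multiplicity their repetition count

λ = 1 (multiplicity 7)


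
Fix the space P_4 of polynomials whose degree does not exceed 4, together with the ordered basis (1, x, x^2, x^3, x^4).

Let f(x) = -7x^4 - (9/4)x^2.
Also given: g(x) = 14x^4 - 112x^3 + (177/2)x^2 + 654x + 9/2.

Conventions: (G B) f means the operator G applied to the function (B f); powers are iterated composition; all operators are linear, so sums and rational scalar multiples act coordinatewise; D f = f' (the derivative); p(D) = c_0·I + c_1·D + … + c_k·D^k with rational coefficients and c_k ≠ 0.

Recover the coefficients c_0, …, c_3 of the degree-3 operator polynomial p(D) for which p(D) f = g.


c_0 = -2, c_1 = 4, c_2 = -1, c_3 = -4

D^0 f = -7x^4 - (9/4)x^2
D^1 f = -28x^3 - (9/2)x
D^2 f = -84x^2 - 9/2
D^3 f = -168x
matching coefficients of g against c_0 f + c_1 Df + … from the top degree down determines the c_i
solution: c_0 = -2, c_1 = 4, c_2 = -1, c_3 = -4


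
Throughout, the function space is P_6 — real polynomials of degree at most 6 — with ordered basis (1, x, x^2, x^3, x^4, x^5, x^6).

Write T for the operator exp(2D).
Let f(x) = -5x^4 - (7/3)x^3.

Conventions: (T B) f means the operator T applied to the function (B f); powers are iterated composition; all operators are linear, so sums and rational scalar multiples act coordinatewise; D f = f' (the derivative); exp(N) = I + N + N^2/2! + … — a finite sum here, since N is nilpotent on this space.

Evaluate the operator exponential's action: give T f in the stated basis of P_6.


order-1 term: -40x^3 - 14x^2
order-2 term: -120x^2 - 28x
order-3 term: -160x - 56/3
order-4 term: -80
the series for exp(2D) f terminates at order 4
exp(2D) f = -5x^4 - (127/3)x^3 - 134x^2 - 188x - 296/3

the image equals g(x) = -5x^4 - (127/3)x^3 - 134x^2 - 188x - 296/3


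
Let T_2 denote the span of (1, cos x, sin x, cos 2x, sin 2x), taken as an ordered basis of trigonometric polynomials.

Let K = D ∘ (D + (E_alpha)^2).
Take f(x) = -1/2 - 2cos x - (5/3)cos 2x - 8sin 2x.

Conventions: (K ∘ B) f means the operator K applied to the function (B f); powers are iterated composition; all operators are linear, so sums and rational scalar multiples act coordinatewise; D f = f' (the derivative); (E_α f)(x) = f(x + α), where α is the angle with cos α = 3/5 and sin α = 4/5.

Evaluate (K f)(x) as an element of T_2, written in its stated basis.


the result is g(x) = (98/25)cos x - (14/25)sin x + (34436/1875)cos 2x + (38602/1875)sin 2x

D f = 2sin x - 16cos 2x + (10/3)sin 2x
E_alpha f = -1/2 - (6/5)cos x + (8/5)sin x - (541/75)cos 2x + (96/25)sin 2x
E_alpha E_alpha f = -1/2 + (14/25)cos x + (48/25)sin x + (10699/1875)cos 2x + (3656/625)sin 2x
(D + (E_alpha)^2) f = -1/2 + (14/25)cos x + (98/25)sin x - (19301/1875)cos 2x + (17218/1875)sin 2x
D (D + (E_alpha)^2) f = (98/25)cos x - (14/25)sin x + (34436/1875)cos 2x + (38602/1875)sin 2x


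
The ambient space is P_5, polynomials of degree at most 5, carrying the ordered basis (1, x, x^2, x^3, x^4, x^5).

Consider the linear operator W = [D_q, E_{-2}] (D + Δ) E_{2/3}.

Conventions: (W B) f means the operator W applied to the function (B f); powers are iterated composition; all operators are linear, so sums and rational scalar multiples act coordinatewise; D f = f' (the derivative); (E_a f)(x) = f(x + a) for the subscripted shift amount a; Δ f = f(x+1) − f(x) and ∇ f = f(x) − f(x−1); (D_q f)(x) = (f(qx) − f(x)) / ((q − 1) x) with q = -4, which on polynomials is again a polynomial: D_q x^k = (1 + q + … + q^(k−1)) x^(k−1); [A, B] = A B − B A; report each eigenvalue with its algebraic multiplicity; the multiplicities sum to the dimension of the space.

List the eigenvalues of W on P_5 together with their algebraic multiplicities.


image of 1: 0
image of x: 0
image of x^2: 0
image of x^3: -60
image of x^4: 560x - 540
image of x^5: -4100x^2 + (23900/3)x - 19300/3
the matrix is upper triangular; its diagonal is (0, 0, 0, 0, 0, 0)
for a triangular matrix the eigenvalues are the diagonal entries, with algebraic multiplicity their repetition count

λ = 0 (multiplicity 6)


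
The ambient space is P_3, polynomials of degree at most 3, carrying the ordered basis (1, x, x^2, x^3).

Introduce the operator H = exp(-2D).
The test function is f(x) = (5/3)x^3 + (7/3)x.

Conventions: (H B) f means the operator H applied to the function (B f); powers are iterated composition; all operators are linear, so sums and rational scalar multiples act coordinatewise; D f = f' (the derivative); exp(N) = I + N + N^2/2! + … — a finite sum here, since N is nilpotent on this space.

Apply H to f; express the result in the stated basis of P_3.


g(x) = (5/3)x^3 - 10x^2 + (67/3)x - 18

order-1 term: -10x^2 - 14/3
order-2 term: 20x
order-3 term: -40/3
the series for exp(-2D) f terminates at order 3
exp(-2D) f = (5/3)x^3 - 10x^2 + (67/3)x - 18


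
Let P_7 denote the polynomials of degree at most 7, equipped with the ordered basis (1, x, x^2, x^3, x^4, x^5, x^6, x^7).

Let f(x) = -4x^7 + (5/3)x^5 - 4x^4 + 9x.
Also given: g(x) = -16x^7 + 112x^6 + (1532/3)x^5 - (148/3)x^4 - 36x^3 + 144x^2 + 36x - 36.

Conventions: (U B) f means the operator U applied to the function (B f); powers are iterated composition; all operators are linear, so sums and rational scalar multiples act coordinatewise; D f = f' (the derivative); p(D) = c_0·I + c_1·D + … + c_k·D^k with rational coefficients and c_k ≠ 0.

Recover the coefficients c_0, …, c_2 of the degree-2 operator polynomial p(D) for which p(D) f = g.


p(D) = 4·I − 4·D − 3·D^2, i.e. c_0 = 4, c_1 = -4, c_2 = -3

D^0 f = -4x^7 + (5/3)x^5 - 4x^4 + 9x
D^1 f = -28x^6 + (25/3)x^4 - 16x^3 + 9
D^2 f = -168x^5 + (100/3)x^3 - 48x^2
matching coefficients of g against c_0 f + c_1 Df + … from the top degree down determines the c_i
solution: c_0 = 4, c_1 = -4, c_2 = -3


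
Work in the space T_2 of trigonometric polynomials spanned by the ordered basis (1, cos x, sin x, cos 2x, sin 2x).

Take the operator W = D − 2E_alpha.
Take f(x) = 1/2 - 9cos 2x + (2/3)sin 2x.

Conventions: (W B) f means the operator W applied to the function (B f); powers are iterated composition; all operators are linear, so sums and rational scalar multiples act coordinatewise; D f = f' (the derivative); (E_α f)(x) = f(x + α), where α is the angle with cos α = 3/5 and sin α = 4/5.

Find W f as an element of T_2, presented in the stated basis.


the result is g(x) = -1 - (374/75)cos 2x + (82/75)sin 2x

D f = (4/3)cos 2x + 18sin 2x
E_alpha f = 1/2 + (79/25)cos 2x + (634/75)sin 2x
(-2E_alpha) f = -1 - (158/25)cos 2x - (1268/75)sin 2x
(D − 2E_alpha) f = -1 - (374/75)cos 2x + (82/75)sin 2x


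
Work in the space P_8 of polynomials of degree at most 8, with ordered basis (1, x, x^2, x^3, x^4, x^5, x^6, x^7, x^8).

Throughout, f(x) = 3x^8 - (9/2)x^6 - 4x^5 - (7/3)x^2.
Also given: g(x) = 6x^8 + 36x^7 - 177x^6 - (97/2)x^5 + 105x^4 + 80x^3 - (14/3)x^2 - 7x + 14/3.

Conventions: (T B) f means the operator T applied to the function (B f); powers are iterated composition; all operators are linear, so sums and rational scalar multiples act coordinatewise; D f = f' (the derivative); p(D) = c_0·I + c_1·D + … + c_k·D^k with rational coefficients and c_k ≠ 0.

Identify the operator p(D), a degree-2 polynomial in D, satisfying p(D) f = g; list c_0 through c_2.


p(D) = 2·I + (3/2)·D − D^2, i.e. c_0 = 2, c_1 = 3/2, c_2 = -1

D^0 f = 3x^8 - (9/2)x^6 - 4x^5 - (7/3)x^2
D^1 f = 24x^7 - 27x^5 - 20x^4 - (14/3)x
D^2 f = 168x^6 - 135x^4 - 80x^3 - 14/3
matching coefficients of g against c_0 f + c_1 Df + … from the top degree down determines the c_i
solution: c_0 = 2, c_1 = 3/2, c_2 = -1


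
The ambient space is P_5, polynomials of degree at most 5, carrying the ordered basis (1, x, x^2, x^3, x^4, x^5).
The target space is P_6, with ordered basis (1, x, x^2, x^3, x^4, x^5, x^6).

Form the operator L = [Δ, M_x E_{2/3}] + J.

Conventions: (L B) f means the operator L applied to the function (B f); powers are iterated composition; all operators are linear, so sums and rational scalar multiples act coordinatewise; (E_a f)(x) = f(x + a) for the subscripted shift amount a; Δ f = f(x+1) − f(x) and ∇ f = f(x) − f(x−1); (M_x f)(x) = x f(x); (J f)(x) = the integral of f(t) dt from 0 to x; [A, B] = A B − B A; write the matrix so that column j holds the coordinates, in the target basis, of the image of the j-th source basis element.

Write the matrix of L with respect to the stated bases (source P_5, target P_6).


image of 1: x + 1
image of x: (1/2)x^2 + x + 5/3
image of x^2: (1/3)x^3 + x^2 + (10/3)x + 25/9
image of x^3: (1/4)x^4 + x^3 + 5x^2 + (25/3)x + 125/27
image of x^4: (1/5)x^5 + x^4 + (20/3)x^3 + (50/3)x^2 + (500/27)x + 625/81
image of x^5: (1/6)x^6 + x^5 + (25/3)x^4 + (250/9)x^3 + (1250/27)x^2 + (3125/81)x + 3125/243
each image's coordinates form column j of the matrix

the matrix is [[1, 5/3, 25/9, 125/27, 625/81, 3125/243]; [1, 1, 10/3, 25/3, 500/27, 3125/81]; [0, 1/2, 1, 5, 50/3, 1250/27]; [0, 0, 1/3, 1, 20/3, 250/9]; [0, 0, 0, 1/4, 1, 25/3]; [0, 0, 0, 0, 1/5, 1]; [0, 0, 0, 0, 0, 1/6]] (rows listed top to bottom)


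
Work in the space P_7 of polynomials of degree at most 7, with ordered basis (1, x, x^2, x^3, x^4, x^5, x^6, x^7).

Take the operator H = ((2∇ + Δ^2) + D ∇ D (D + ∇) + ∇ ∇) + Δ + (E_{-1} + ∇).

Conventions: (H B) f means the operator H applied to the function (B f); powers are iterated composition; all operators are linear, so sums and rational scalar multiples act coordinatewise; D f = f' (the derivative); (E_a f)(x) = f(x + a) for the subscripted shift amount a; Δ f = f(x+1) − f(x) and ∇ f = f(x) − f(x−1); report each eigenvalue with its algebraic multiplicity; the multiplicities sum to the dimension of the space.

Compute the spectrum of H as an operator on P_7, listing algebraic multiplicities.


λ = 1 (multiplicity 8)

image of 1: 1
image of x: x + 3
image of x^2: x^2 + 6x + 3
image of x^3: x^3 + 9x^2 + 9x + 3
image of x^4: x^4 + 12x^3 + 18x^2 + 12x + 75
image of x^5: x^5 + 15x^4 + 30x^3 + 30x^2 + 375x - 177
image of x^6: x^6 + 18x^5 + 45x^4 + 60x^3 + 1125x^2 - 1062x + 663
image of x^7: x^7 + 21x^6 + 63x^5 + 105x^4 + 2625x^3 - 3717x^2 + 4641x - 1467
the matrix is upper triangular; its diagonal is (1, 1, 1, 1, 1, 1, 1, 1)
for a triangular matrix the eigenvalues are the diagonal entries, with algebraic multiplicity their repetition count


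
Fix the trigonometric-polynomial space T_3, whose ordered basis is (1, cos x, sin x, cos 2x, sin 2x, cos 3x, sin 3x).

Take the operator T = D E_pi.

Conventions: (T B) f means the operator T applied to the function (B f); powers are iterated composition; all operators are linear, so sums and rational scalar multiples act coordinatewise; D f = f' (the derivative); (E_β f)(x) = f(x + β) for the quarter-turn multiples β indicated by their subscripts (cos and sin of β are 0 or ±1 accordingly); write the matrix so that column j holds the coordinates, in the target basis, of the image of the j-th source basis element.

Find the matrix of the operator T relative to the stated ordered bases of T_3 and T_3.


image of 1: 0
image of cos x: sin x
image of sin x: -cos x
image of cos 2x: -2sin 2x
image of sin 2x: 2cos 2x
image of cos 3x: 3sin 3x
image of sin 3x: -3cos 3x
each image's coordinates form column j of the matrix

the matrix is [[0, 0, 0, 0, 0, 0, 0]; [0, 0, -1, 0, 0, 0, 0]; [0, 1, 0, 0, 0, 0, 0]; [0, 0, 0, 0, 2, 0, 0]; [0, 0, 0, -2, 0, 0, 0]; [0, 0, 0, 0, 0, 0, -3]; [0, 0, 0, 0, 0, 3, 0]] (rows listed top to bottom)


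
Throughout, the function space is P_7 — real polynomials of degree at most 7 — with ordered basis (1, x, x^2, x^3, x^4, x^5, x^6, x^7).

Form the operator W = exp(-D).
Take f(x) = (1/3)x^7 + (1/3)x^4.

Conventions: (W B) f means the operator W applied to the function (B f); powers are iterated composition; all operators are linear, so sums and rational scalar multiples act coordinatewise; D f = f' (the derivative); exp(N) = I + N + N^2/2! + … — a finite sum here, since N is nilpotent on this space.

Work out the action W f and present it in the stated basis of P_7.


the result is g(x) = (1/3)x^7 - (7/3)x^6 + 7x^5 - (34/3)x^4 + (31/3)x^3 - 5x^2 + x

order-1 term: -(7/3)x^6 - (4/3)x^3
order-2 term: 7x^5 + 2x^2
order-3 term: -(35/3)x^4 - (4/3)x
order-4 term: (35/3)x^3 + 1/3
order-5 term: -7x^2
order-6 term: (7/3)x
order-7 term: -1/3
the series for exp(-D) f terminates at order 7
exp(-D) f = (1/3)x^7 - (7/3)x^6 + 7x^5 - (34/3)x^4 + (31/3)x^3 - 5x^2 + x


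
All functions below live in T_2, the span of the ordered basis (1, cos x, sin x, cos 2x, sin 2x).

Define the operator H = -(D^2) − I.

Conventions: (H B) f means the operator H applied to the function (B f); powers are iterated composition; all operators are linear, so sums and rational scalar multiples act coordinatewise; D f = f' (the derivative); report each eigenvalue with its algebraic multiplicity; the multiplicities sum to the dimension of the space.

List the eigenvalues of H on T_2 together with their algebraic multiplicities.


image of 1: -1
image of cos x: 0
image of sin x: 0
image of cos 2x: 3cos 2x
image of sin 2x: 3sin 2x
the matrix is diagonal; its diagonal is (-1, 0, 0, 3, 3)
for a triangular matrix the eigenvalues are the diagonal entries, with algebraic multiplicity their repetition count

λ = -1 (multiplicity 1), λ = 0 (multiplicity 2), λ = 3 (multiplicity 2)


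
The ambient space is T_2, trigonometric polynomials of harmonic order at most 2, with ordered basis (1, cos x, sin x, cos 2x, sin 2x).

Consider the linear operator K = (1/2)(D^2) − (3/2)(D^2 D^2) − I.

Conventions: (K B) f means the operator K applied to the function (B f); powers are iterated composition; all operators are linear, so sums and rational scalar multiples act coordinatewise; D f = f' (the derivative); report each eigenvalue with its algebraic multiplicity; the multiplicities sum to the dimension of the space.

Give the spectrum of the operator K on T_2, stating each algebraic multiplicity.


λ = -27 (multiplicity 2), λ = -3 (multiplicity 2), λ = -1 (multiplicity 1)

image of 1: -1
image of cos x: -3cos x
image of sin x: -3sin x
image of cos 2x: -27cos 2x
image of sin 2x: -27sin 2x
the matrix is diagonal; its diagonal is (-1, -3, -3, -27, -27)
for a triangular matrix the eigenvalues are the diagonal entries, with algebraic multiplicity their repetition count


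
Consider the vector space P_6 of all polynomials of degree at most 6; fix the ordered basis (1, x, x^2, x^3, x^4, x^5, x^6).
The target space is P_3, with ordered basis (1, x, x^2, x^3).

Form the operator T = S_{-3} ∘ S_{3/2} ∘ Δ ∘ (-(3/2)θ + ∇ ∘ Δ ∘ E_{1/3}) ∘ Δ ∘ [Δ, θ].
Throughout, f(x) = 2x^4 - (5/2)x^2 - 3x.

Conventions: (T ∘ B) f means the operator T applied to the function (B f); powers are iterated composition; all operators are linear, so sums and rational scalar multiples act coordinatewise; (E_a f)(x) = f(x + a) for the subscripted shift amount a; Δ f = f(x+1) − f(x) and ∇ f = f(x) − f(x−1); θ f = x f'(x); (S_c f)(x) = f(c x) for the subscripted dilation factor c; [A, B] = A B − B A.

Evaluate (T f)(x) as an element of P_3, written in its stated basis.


the image equals g(x) = 648x - 180

θ f = 8x^4 - 5x^2 - 3x
Δ θ f = 32x^3 + 48x^2 + 22x
Δ f = 8x^3 + 12x^2 + 3x - 7/2
θ Δ f = 24x^3 + 24x^2 + 3x
[Δ, θ] f = 8x^3 + 24x^2 + 19x
Δ [Δ, θ] f = 24x^2 + 72x + 51
θ Δ [Δ, θ] f = 48x^2 + 72x
(-(3/2)θ) Δ [Δ, θ] f = -72x^2 - 108x
E_{1/3} Δ [Δ, θ] f = 24x^2 + 88x + 233/3
Δ E_{1/3} Δ [Δ, θ] f = 48x + 112
∇ Δ E_{1/3} Δ [Δ, θ] f = 48
(-(3/2)θ + ∇ ∘ Δ ∘ E_{1/3}) Δ [Δ, θ] f = -72x^2 - 108x + 48
Δ (-(3/2)θ + ∇ ∘ Δ ∘ E_{1/3}) Δ [Δ, θ] f = -144x - 180
S_{3/2} Δ (-(3/2)θ + ∇ ∘ Δ ∘ E_{1/3}) Δ [Δ, θ] f = -216x - 180
S_{-3} S_{3/2} Δ (-(3/2)θ + ∇ ∘ Δ ∘ E_{1/3}) Δ [Δ, θ] f = 648x - 180


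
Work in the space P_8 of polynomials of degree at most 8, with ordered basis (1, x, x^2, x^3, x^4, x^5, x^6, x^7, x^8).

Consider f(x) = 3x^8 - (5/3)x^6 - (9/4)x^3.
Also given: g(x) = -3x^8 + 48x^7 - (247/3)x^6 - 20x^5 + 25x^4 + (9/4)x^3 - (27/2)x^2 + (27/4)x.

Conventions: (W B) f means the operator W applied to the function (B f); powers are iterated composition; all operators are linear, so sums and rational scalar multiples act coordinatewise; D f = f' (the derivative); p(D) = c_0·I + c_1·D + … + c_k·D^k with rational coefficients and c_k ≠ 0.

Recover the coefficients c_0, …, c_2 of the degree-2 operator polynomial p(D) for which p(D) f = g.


p(D) = -I + 2·D − (1/2)·D^2, i.e. c_0 = -1, c_1 = 2, c_2 = -1/2

D^0 f = 3x^8 - (5/3)x^6 - (9/4)x^3
D^1 f = 24x^7 - 10x^5 - (27/4)x^2
D^2 f = 168x^6 - 50x^4 - (27/2)x
matching coefficients of g against c_0 f + c_1 Df + … from the top degree down determines the c_i
solution: c_0 = -1, c_1 = 2, c_2 = -1/2


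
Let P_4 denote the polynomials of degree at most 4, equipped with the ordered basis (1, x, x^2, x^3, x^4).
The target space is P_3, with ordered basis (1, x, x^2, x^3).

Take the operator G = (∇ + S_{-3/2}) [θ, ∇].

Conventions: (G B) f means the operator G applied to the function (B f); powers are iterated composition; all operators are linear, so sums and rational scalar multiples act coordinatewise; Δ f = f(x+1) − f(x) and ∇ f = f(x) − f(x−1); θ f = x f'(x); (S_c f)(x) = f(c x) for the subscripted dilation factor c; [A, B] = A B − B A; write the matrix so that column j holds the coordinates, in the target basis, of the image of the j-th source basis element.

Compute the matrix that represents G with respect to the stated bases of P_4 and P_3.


the matrix is [[0, -1, 0, 6, -24]; [0, 0, 3, -15, 54]; [0, 0, 0, -27/4, 15]; [0, 0, 0, 0, 27/2]] (rows listed top to bottom)

image of 1: 0
image of x: -1
image of x^2: 3x
image of x^3: -(27/4)x^2 - 15x + 6
image of x^4: (27/2)x^3 + 15x^2 + 54x - 24
each image's coordinates form column j of the matrix


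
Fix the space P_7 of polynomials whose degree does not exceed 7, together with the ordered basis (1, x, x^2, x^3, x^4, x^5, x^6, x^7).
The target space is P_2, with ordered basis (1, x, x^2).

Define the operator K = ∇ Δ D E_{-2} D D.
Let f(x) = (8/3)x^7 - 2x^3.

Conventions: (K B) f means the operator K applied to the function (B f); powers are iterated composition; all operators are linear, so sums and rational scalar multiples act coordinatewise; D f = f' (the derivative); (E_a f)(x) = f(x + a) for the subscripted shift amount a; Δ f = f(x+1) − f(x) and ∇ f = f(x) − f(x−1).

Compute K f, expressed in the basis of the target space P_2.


the image equals g(x) = 6720x^2 - 26880x + 28000

D f = (56/3)x^6 - 6x^2
D D f = 112x^5 - 12x
E_{-2} D D f = 112x^5 - 1120x^4 + 4480x^3 - 8960x^2 + 8948x - 3560
D (E_{-2} D D) f = 560x^4 - 4480x^3 + 13440x^2 - 17920x + 8948
Δ D (E_{-2} D D) f = 2240x^3 - 10080x^2 + 15680x - 8400
∇ Δ D (E_{-2} D D) f = 6720x^2 - 26880x + 28000


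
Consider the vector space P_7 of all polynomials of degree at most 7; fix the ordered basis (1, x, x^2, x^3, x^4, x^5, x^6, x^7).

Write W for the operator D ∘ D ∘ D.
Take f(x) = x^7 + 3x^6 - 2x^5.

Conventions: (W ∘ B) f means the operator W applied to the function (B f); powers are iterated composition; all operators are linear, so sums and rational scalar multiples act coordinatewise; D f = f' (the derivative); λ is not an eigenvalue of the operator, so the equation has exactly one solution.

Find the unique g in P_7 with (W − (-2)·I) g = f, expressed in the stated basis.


the result is g(x) = (1/2)x^7 + (3/2)x^6 - x^5 - (105/2)x^4 - 90x^3 + 30x^2 + 630x + 270

write g with unknown coordinates in the stated basis and equate coefficients in (W − (-2)·I) g = f
solving from the highest basis element down gives g = (1/2)x^7 + (3/2)x^6 - x^5 - (105/2)x^4 - 90x^3 + 30x^2 + 630x + 270
check: W g = 105x^4 + 180x^3 - 60x^2 - 1260x - 540
so W g − (-2)·g = x^7 + 3x^6 - 2x^5 = f ✓


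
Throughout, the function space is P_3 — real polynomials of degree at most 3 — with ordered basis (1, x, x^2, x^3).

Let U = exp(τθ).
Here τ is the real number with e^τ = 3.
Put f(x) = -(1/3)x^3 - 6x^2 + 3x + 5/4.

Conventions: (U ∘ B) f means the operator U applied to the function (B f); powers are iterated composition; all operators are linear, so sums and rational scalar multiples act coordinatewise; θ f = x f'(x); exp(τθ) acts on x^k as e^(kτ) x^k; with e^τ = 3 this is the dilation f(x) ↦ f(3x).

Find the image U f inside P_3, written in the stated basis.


exp(τθ) x^k = e^(kτ) x^k; with e^τ = 3 this sends x^k to 3^k x^k
x ↦ 3 x
x^2 ↦ 9 x^2
x^3 ↦ 27 x^3
applying this coordinatewise to f: exp(τθ) f = -9x^3 - 54x^2 + 9x + 5/4

g(x) = -9x^3 - 54x^2 + 9x + 5/4


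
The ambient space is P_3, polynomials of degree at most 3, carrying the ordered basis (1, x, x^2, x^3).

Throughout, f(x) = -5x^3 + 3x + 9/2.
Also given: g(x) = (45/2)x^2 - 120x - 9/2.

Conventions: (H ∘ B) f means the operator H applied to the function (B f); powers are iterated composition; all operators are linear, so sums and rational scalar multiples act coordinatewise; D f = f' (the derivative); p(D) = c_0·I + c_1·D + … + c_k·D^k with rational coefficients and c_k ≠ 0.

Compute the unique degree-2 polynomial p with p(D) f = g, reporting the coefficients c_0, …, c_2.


p(D) = -(3/2)·D + 4·D^2, i.e. c_0 = 0, c_1 = -3/2, c_2 = 4

D^0 f = -5x^3 + 3x + 9/2
D^1 f = -15x^2 + 3
D^2 f = -30x
matching coefficients of g against c_0 f + c_1 Df + … from the top degree down determines the c_i
solution: c_0 = 0, c_1 = -3/2, c_2 = 4


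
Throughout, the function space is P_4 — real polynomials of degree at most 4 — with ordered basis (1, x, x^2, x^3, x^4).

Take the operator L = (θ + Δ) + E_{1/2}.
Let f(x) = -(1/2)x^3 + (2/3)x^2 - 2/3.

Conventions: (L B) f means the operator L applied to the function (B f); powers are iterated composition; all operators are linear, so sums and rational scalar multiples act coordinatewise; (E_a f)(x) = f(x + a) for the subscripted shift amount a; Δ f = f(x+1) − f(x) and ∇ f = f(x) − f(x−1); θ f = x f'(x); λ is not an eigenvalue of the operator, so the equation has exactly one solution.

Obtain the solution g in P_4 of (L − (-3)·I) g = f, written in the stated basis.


write g with unknown coordinates in the stated basis and equate coefficients in (L − (-3)·I) g = f
solving from the highest basis element down gives g = -(1/14)x^3 + (83/504)x^2 - (19/420)x - 1043/5760
check: L g = -(2/7)x^3 + (29/168)x^2 + (19/140)x - 79/640
so L g − (-3)·g = -(1/2)x^3 + (2/3)x^2 - 2/3 = f ✓

the result is g(x) = -(1/14)x^3 + (83/504)x^2 - (19/420)x - 1043/5760


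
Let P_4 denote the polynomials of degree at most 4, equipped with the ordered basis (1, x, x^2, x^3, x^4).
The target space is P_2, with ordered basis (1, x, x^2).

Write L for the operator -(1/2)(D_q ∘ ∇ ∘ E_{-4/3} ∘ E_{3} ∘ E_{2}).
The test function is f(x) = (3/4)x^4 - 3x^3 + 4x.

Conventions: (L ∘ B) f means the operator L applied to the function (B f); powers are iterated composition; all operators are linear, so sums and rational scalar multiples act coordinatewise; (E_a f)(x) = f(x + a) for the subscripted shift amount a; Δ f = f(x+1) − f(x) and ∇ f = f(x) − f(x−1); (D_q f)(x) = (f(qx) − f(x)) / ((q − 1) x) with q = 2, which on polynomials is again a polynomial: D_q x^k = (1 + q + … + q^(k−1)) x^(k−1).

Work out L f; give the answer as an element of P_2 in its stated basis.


E_{2} f = (3/4)x^4 + 3x^3 - 8x - 4
E_{3} E_{2} f = (3/4)x^4 + 12x^3 + (135/2)x^2 + 154x + 455/4
E_{-4/3} (E_{3} ∘ E_{2}) f = (3/4)x^4 + 8x^3 + (55/2)x^2 + (278/9)x + 253/108
∇ E_{-4/3} (E_{3} ∘ E_{2}) f = 3x^3 + (39/2)x^2 + 34x + 383/36
D_q ∇ E_{-4/3} (E_{3} ∘ E_{2}) f = 21x^2 + (117/2)x + 34
(-(1/2)(D_q ∘ ∇ ∘ E_{-4/3} ∘ E_{3} ∘ E_{2})) f = -(21/2)x^2 - (117/4)x - 17

g(x) = -(21/2)x^2 - (117/4)x - 17


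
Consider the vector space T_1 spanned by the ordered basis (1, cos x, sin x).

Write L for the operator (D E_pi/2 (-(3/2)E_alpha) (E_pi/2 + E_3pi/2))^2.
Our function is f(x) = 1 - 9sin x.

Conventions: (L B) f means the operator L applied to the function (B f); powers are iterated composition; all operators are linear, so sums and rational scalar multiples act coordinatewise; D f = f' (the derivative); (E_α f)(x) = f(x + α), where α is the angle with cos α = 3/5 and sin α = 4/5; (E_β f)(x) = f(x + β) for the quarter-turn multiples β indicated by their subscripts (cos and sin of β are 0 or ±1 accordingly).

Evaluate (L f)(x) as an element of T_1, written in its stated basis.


E_pi/2 f = 1 - 9cos x
E_3pi/2 f = 1 + 9cos x
(E_pi/2 + E_3pi/2) f = 2
E_alpha (E_pi/2 + E_3pi/2) f = 2
(-(3/2)E_alpha) (E_pi/2 + E_3pi/2) f = -3
E_pi/2 (-(3/2)E_alpha) (E_pi/2 + E_3pi/2) f = -3
D E_pi/2 (-(3/2)E_alpha) (E_pi/2 + E_3pi/2) f = 0
E_pi/2 (D E_pi/2 (-(3/2)E_alpha) (E_pi/2 + E_3pi/2)) f = 0
E_3pi/2 (D E_pi/2 (-(3/2)E_alpha) (E_pi/2 + E_3pi/2)) f = 0
(E_pi/2 + E_3pi/2) (D E_pi/2 (-(3/2)E_alpha) (E_pi/2 + E_3pi/2)) f = 0
E_alpha (E_pi/2 + E_3pi/2) (D E_pi/2 (-(3/2)E_alpha) (E_pi/2 + E_3pi/2)) f = 0
(-(3/2)E_alpha) (E_pi/2 + E_3pi/2) (D E_pi/2 (-(3/2)E_alpha) (E_pi/2 + E_3pi/2)) f = 0
E_pi/2 (-(3/2)E_alpha) (E_pi/2 + E_3pi/2) (D E_pi/2 (-(3/2)E_alpha) (E_pi/2 + E_3pi/2)) f = 0
D E_pi/2 (-(3/2)E_alpha) (E_pi/2 + E_3pi/2) (D E_pi/2 (-(3/2)E_alpha) (E_pi/2 + E_3pi/2)) f = 0

the result is g(x) = 0
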